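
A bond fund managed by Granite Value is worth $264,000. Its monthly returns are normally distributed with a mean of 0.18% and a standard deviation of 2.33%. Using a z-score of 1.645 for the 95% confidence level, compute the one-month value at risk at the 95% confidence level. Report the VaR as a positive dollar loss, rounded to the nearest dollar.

$9,644

Return at the 95% tail: μ − z·σ = 0.18% − 1.645 × 2.33% = 0.18 − 3.83285 = -3.65285%
VaR = −(-3.65285%) × $264,000 = 3.65285% × $264,000 = $9,644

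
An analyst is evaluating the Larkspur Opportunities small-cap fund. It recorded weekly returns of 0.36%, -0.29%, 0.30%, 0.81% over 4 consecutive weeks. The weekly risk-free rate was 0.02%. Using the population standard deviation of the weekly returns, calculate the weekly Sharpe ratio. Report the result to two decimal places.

r̄ = (0.36 − 0.29 + 0.3 + 0.81) / 4 = 0.2950%
Σ(r − r̄)² = (0.36 − 0.2950)² + (-0.29 − 0.2950)² + (0.3 − 0.2950)² + … = 0.6117
population σ = √(0.6117 / 4) = √0.1529 = 0.3910%
Sharpe = (r̄ − rf) / σ = (0.2950 − 0.02) / 0.3910 = 0.2750 / 0.3910 = 0.7033

0.70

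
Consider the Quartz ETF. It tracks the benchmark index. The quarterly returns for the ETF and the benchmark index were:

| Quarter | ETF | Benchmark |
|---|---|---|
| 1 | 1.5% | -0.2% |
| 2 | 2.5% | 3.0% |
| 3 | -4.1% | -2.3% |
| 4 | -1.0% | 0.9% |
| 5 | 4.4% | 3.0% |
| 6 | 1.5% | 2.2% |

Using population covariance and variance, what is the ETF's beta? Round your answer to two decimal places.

r̄p = 0.8000%,  r̄m = 1.1000%
Cov = Σ(rp − r̄p)(rm − r̄m) / 6 = 4.4917
Var(rm) = Σ(rm − r̄m)² / 6 = 3.6200
β = Cov / Var = 4.4917 / 3.6200 = 1.2408

1.24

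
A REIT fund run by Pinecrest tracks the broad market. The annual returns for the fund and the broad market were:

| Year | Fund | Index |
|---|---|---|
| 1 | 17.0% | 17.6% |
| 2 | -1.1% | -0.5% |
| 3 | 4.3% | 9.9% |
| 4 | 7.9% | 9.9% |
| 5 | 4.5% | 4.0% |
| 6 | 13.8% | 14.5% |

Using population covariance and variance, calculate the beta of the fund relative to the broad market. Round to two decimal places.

r̄p = 7.7333%,  r̄m = 9.2333%
Cov = Σ(rp − r̄p)(rm − r̄m) / 6 = 35.0339
Var(rm) = Σ(rm − r̄m)² / 6 = 36.7922
β = Cov / Var = 35.0339 / 36.7922 = 0.9522

0.95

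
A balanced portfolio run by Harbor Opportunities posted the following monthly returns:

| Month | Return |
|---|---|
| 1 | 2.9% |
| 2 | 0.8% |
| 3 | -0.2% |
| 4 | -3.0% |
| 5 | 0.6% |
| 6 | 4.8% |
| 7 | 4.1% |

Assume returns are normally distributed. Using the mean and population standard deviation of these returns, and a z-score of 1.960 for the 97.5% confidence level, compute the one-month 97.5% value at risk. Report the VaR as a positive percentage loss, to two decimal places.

r̄ = (2.9 + 0.8 − 0.2 − 3 + 0.6 + 4.8 + 4.1) / 7 = 1.4286%
Σ(r − r̄)² = 44.0143; population σ = √(44.0143/7) = 2.5075%
VaR = −(r̄ − z·σ) = −(1.4286 − 1.960 × 2.5075) = −(-3.4861) = 3.4861%

3.49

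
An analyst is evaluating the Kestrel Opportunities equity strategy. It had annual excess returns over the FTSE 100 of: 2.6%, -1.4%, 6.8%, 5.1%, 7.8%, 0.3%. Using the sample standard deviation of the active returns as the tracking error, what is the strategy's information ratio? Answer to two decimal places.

r̄ = (2.6 − 1.4 + 6.8 + 5.1 + 7.8 + 0.3) / 6 = 21.20 / 6 = 3.5333%
Sample std dev = √[66.9933 / 5] = 3.6604%
IR = r̄ / tracking error = 3.5333 / 3.6604 = 0.9653

0.97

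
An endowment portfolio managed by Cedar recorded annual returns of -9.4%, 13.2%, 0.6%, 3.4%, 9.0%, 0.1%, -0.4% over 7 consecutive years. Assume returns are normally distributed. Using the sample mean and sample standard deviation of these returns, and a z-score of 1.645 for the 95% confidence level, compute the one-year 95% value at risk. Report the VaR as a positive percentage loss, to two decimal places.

9.60

μ = (-9.4 + 13.2 + 0.6 + 3.4 + 9 + 0.1 − 0.4) / 7 = 2.3571%
Σ(r − μ)² = (-9.4 − 2.3571)² + (13.2 − 2.3571)² + … = 316.7971
sample σ = √(316.7971 / 6) = √52.7995 = 7.2663%
VaR = −(μ − z·σ) = −(2.3571 − 1.645 × 7.2663) = −(-9.5960) = 9.5960%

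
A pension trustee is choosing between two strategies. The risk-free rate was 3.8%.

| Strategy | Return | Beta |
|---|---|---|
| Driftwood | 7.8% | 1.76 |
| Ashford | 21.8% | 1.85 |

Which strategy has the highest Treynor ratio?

Driftwood: Treynor = (7.8% − 3.8%) / 1.76 = 2.273
Ashford: Treynor = (21.8% − 3.8%) / 1.85 = 9.730
Highest: Ashford (9.730).

Ashford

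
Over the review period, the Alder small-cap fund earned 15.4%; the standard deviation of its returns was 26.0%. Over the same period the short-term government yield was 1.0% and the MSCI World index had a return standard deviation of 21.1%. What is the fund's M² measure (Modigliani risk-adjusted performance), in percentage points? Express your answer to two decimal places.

12.69

Sharpe = (Rp − Rf) / σp = (15.4% − 1.0%) / 26.0% = 0.5538
M² = Rf + Sharpe × σm = 1.0% + 0.5538 × 21.1% = 12.6852%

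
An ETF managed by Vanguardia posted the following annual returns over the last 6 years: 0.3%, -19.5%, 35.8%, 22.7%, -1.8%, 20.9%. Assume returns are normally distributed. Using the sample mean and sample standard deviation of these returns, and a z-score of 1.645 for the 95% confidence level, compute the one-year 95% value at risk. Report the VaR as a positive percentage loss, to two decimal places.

r̄ = (0.3 − 19.5 + 35.8 + 22.7 − 1.8 + 20.9) / 6 = 9.7333%
Σ(r − r̄)² = 2048.8933; sample σ = √(2048.8933/5) = 20.2430%
VaR = −(r̄ − z·σ) = −(9.7333 − 1.645 × 20.2430) = −(-23.5664) = 23.5664%

23.57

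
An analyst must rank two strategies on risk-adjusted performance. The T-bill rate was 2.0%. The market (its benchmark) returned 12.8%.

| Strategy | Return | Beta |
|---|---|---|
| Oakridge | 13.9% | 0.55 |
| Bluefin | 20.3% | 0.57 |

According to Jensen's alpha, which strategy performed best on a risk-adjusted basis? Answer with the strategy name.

Bluefin

Oakridge: α = 13.9% − [2.0% + 0.55 × (12.8% − 2.0%)] = 5.960
Bluefin: α = 20.3% − [2.0% + 0.57 × (12.8% − 2.0%)] = 12.144
Highest: Bluefin (12.144).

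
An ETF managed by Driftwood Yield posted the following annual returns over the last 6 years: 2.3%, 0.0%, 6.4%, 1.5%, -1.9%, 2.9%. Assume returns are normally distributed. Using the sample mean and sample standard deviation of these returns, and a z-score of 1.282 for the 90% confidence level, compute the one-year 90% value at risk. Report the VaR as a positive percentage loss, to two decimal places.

μ = (2.3 + 0 + 6.4 + 1.5 − 1.9 + 2.9) / 6 = 1.8667%
Σ(r − μ)² = 39.6133; sample σ = √(39.6133/5) = 2.8147%
VaR = −(μ − z·σ) = −(1.8667 − 1.282 × 2.8147) = −(-1.7417) = 1.7417%

1.74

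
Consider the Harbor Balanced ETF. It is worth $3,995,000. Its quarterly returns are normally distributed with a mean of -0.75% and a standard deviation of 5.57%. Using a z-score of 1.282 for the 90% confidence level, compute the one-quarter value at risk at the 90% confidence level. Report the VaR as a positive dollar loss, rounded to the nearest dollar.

Return at the 90% tail: μ − z·σ = -0.75% − 1.282 × 5.57% = -0.75 − 7.14074 = -7.89074%
VaR = −(-7.89074%) × $3,995,000 = 7.89074% × $3,995,000 = $315,235

$315,235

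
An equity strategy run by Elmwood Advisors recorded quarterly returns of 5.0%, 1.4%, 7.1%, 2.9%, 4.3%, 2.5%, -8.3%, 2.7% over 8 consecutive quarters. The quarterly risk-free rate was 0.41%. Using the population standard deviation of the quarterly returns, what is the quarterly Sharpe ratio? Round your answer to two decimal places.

Mean return r̄ = 17.60 / 8 = 2.2000%
Σ(r − r̄)² = 147.9800; population σ = √(147.9800/8) = 4.3009%
Sharpe = (r̄ − rf) / σ = (2.2000 − 0.41) / 4.3009 = 1.7900 / 4.3009 = 0.4162

0.42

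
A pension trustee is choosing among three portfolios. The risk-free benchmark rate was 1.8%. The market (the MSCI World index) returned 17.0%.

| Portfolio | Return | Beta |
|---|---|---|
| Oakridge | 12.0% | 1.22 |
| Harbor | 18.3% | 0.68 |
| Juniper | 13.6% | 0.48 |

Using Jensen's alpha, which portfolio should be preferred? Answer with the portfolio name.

Harbor

Oakridge: α = 12.0% − [1.8% + 1.22 × (17.0% − 1.8%)] = -8.344
Harbor: α = 18.3% − [1.8% + 0.68 × (17.0% − 1.8%)] = 6.164
Juniper: α = 13.6% − [1.8% + 0.48 × (17.0% − 1.8%)] = 4.504
Highest: Harbor (6.164).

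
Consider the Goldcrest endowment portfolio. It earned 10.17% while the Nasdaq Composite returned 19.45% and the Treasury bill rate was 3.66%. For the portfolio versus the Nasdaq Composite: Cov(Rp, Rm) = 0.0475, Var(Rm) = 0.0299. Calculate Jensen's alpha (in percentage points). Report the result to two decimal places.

β = Cov / Var = 0.0475 / 0.0299 = 1.5886
E[R] = Rf + β(Rm − Rf) = 3.66% + 1.5886 × (19.45% − 3.66%) = 28.7440%
α = Rp − E[R] = 10.17% − 28.7440% = -18.5740

-18.57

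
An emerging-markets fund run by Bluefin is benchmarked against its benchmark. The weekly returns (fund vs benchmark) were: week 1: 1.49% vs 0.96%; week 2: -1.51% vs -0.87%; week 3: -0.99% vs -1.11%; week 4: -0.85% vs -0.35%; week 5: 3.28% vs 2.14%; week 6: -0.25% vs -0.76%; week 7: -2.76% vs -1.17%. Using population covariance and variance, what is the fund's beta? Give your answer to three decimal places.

1.528

r̄p = -0.2271%,  r̄m = -0.1657%
Cov = Σ(rp − r̄p)(rm − r̄m) / 7 = 2.0451
Var(rm) = Σ(rm − r̄m)² / 7 = 1.3381
β = Cov / Var = 2.0451 / 1.3381 = 1.5284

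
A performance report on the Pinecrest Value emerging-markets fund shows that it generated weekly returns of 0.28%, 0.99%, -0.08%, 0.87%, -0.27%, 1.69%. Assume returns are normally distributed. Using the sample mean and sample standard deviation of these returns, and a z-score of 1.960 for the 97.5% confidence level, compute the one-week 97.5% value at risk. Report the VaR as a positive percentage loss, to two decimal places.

Mean return r̄ = 3.480 / 6 = 0.5800%
Σ(r − r̄)² = (0.28 − 0.5800)² + (0.99 − 0.5800)² + (-0.08 − 0.5800)² + … = 2.7324
sample σ = √(2.7324 / 5) = √0.5465 = 0.7393%
VaR = −(r̄ − z·σ) = −(0.5800 − 1.960 × 0.7393) = −(-0.8690) = 0.8690%

0.87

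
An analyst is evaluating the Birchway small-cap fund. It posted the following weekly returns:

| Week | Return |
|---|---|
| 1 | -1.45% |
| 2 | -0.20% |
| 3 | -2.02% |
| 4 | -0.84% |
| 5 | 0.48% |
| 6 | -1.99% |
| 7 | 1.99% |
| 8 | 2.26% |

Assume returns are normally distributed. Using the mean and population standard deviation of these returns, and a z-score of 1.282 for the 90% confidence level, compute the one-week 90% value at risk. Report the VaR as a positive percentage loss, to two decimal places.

Mean return r̄ = -1.770 / 8 = -0.2213%
Population std dev = √[19.7951 / 8] = 1.5730%
VaR = −(r̄ − z·σ) = −(-0.2213 − 1.282 × 1.5730) = −(-2.2379) = 2.2379%

2.24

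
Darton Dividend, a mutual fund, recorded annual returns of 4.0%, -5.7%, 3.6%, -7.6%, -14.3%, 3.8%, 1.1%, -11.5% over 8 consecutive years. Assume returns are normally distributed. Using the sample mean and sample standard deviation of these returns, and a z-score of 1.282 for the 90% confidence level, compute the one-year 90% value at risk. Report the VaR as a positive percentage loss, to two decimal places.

Mean return μ = -26.60 / 8 = -3.3250%
Σ(r − μ)² = 383.1550; sample σ = √(383.1550/7) = 7.3984%
VaR = −(μ − z·σ) = −(-3.3250 − 1.282 × 7.3984) = −(-12.8097) = 12.8097%

12.81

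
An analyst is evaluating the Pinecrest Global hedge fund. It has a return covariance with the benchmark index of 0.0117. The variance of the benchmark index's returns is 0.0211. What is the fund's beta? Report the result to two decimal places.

0.55

β = Cov(Rp, Rm) / Var(Rm) = 0.0117 / 0.0211 = 0.5545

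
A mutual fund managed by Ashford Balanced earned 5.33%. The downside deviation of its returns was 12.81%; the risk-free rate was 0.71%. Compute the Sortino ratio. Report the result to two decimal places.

0.36

Sortino = (Rp − Rf) / σd = (5.33% − 0.71%) / 12.81% = 4.62% / 12.81% = 0.3607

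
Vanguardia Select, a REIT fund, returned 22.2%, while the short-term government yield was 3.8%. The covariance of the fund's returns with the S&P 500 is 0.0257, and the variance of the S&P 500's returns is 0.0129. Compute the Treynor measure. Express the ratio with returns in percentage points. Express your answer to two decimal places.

β = Cov / Var = 0.0257 / 0.0129 = 1.9922
Treynor = (Rp − Rf) / β = (22.2% − 3.8%) / 1.9922 = 18.40 / 1.9922 = 9.2360

9.24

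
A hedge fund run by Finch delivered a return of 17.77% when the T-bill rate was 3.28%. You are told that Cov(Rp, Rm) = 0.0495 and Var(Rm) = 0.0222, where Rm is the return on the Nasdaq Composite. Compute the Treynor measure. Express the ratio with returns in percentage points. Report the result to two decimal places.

β = Cov / Var = 0.0495 / 0.0222 = 2.2297
Treynor = (Rp − Rf) / β = (17.77% − 3.28%) / 2.2297 = 14.49 / 2.2297 = 6.4986

6.50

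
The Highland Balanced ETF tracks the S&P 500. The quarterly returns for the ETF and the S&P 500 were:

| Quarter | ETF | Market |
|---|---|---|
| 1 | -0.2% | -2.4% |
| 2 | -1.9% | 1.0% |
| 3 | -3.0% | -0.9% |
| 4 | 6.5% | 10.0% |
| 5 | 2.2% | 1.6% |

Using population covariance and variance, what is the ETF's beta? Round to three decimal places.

r̄p = 0.7200%,  r̄m = 1.8600%
Cov = Σ(rp − r̄p)(rm − r̄m) / 5 = 12.6208
Var(rm) = Σ(rm − r̄m)² / 5 = 18.5664
β = Cov / Var = 12.6208 / 18.5664 = 0.6798

0.680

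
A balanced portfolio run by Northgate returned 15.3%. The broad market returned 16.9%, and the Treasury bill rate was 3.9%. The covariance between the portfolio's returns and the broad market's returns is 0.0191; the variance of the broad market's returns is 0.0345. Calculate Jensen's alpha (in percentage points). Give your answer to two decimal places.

β = Cov / Var = 0.0191 / 0.0345 = 0.5536
E[R] = Rf + β(Rm − Rf) = 3.9% + 0.5536 × (16.9% − 3.9%) = 11.0968%
α = Rp − E[R] = 15.3% − 11.0968% = 4.2032

4.20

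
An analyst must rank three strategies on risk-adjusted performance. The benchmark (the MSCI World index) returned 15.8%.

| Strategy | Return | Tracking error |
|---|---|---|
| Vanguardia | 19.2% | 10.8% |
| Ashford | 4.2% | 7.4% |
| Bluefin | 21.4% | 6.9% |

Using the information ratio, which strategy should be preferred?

Vanguardia: IR = (19.2% − 15.8%) / 10.8% = 0.315
Ashford: IR = (4.2% − 15.8%) / 7.4% = -1.568
Bluefin: IR = (21.4% − 15.8%) / 6.9% = 0.812
Highest: Bluefin (0.812).

Bluefin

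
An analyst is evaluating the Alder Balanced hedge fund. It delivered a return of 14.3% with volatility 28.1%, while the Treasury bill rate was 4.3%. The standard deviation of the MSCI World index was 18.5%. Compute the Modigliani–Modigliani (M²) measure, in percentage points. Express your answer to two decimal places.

Sharpe = (Rp − Rf) / σp = (14.3% − 4.3%) / 28.1% = 0.3559
M² = Rf + Sharpe × σm = 4.3% + 0.3559 × 18.5% = 10.8842%

10.88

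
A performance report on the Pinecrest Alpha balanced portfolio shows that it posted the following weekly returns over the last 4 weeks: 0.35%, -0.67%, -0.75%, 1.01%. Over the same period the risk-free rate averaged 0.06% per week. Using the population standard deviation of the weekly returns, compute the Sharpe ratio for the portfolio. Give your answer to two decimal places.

-0.10

r̄ = (0.35 − 0.67 − 0.75 + 1.01) / 4 = -0.060 / 4 = -0.0150%
Σ(r − r̄)² = (0.35 − (-0.0150))² + (-0.67 − (-0.0150))² + (-0.75 − (-0.0150))² + … = 2.1531
population σ = √(2.1531 / 4) = √0.5383 = 0.7337%
Sharpe = (r̄ − rf) / σ = (-0.0150 − 0.06) / 0.7337 = -0.0750 / 0.7337 = -0.1022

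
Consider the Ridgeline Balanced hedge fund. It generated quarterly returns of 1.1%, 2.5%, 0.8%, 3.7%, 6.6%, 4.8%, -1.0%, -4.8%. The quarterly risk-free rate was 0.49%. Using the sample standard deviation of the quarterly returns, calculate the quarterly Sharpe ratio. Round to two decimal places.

μ = (1.1 + 2.5 + 0.8 + 3.7 + 6.6 + 4.8 − 1 − 4.8) / 8 = 13.70 / 8 = 1.7125%
Sample std dev = √[88.9688 / 7] = 3.5651%
Sharpe = (μ − rf) / σ = (1.7125 − 0.49) / 3.5651 = 1.2225 / 3.5651 = 0.3429

0.34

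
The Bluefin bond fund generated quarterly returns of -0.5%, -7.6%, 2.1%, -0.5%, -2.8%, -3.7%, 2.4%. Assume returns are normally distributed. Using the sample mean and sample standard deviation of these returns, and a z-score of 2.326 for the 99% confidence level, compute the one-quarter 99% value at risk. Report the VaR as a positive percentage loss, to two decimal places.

μ = (-0.5 − 7.6 + 2.1 − 0.5 − 2.8 − 3.7 + 2.4) / 7 = -1.5143%
Sample σ = √[Σ(r − μ)² / 6] = √[73.9086 / 6] = √12.3181 = 3.5097%
VaR = −(μ − z·σ) = −(-1.5143 − 2.326 × 3.5097) = −(-9.6779) = 9.6779%

9.68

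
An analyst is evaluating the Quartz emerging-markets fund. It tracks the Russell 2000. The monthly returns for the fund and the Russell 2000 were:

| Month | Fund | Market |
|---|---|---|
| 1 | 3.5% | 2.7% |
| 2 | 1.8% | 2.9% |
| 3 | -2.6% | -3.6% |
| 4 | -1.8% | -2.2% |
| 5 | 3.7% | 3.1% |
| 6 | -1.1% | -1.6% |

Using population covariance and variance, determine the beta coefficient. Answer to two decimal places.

r̄p = 0.5833%,  r̄m = 0.2167%
Cov = Σ(rp − r̄p)(rm − r̄m) / 6 = 6.7436
Var(rm) = Σ(rm − r̄m)² / 6 = 7.5647
β = Cov / Var = 6.7436 / 7.5647 = 0.8915

0.89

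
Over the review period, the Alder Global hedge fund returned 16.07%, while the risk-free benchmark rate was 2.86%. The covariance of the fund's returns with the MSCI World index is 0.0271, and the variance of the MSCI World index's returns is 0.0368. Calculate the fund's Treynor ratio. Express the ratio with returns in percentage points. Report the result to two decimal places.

17.94

β = Cov / Var = 0.0271 / 0.0368 = 0.7364
Treynor = (Rp − Rf) / β = (16.07% − 2.86%) / 0.7364 = 13.21 / 0.7364 = 17.9386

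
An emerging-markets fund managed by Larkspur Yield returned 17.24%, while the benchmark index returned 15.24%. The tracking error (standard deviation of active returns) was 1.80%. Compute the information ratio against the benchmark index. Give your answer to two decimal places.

IR = (Rp − Rb) / TE = (17.24% − 15.24%) / 1.80% = 2.00% / 1.80% = 1.1111

1.11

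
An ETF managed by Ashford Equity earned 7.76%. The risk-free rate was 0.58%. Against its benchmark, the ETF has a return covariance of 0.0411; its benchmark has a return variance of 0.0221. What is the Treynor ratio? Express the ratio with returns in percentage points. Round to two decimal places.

3.86

β = Cov / Var = 0.0411 / 0.0221 = 1.8597
Treynor = (Rp − Rf) / β = (7.76% − 0.58%) / 1.8597 = 7.18 / 1.8597 = 3.8608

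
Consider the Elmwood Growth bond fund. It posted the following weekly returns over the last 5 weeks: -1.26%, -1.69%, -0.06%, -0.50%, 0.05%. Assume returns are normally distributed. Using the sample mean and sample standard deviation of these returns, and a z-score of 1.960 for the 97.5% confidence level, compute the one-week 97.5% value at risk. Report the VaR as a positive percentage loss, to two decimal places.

2.18

Mean return μ = -3.460 / 5 = -0.6920%
Σ(r − μ)² = 2.3055; sample σ = √(2.3055/4) = 0.7592%
VaR = −(μ − z·σ) = −(-0.6920 − 1.960 × 0.7592) = −(-2.1800) = 2.1800%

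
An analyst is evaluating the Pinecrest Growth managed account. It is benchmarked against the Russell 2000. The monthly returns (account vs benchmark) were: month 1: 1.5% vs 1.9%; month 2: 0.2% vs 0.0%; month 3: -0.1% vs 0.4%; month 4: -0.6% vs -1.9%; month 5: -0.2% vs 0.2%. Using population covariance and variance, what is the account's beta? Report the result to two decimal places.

0.52

r̄p = 0.1600%,  r̄m = 0.1200%
Cov = Σ(rp − r̄p)(rm − r̄m) / 5 = 0.7628
Var(rm) = Σ(rm − r̄m)² / 5 = 1.4696
β = Cov / Var = 0.7628 / 1.4696 = 0.5191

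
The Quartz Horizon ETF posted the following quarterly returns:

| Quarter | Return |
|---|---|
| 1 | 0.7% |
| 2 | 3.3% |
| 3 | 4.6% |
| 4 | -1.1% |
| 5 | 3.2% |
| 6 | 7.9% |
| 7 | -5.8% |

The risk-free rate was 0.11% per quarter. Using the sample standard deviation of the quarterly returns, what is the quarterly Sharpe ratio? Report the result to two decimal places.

0.39

μ = (0.7 + 3.3 + 4.6 − 1.1 + 3.2 + 7.9 − 5.8) / 7 = 1.8286%
Σ(r − μ)² = (0.7 − 1.8286)² + (3.3 − 1.8286)² + … = 116.6343
sample σ = √(116.6343 / 6) = √19.4391 = 4.4090%
Sharpe = (μ − rf) / σ = (1.8286 − 0.11) / 4.4090 = 1.7186 / 4.4090 = 0.3898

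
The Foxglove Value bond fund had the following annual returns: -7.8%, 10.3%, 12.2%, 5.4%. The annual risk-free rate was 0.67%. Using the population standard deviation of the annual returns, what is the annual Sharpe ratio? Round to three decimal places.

μ = (-7.8 + 10.3 + 12.2 + 5.4) / 4 = 20.10 / 4 = 5.0250%
Σ(r − μ)² = (-7.8 − 5.0250)² + (10.3 − 5.0250)² + … = 243.9275
population σ = √(243.9275 / 4) = √60.9819 = 7.8091%
Sharpe = (μ − rf) / σ = (5.0250 − 0.67) / 7.8091 = 4.3550 / 7.8091 = 0.5577

0.558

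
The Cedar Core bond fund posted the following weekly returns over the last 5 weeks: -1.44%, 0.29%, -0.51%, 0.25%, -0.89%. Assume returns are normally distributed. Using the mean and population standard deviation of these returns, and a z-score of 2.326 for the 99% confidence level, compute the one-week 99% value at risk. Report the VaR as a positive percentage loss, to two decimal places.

2.01

Mean return μ = -2.300 / 5 = -0.4600%
Population std dev = √[2.2144 / 5] = 0.6655%
VaR = −(μ − z·σ) = −(-0.4600 − 2.326 × 0.6655) = −(-2.0080) = 2.0080%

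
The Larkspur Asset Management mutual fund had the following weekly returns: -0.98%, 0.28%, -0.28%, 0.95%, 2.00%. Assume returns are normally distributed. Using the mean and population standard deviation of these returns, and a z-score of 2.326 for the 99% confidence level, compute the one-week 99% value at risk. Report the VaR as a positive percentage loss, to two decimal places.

r̄ = (-0.98 + 0.28 − 0.28 + 0.95 + 2) / 5 = 1.970 / 5 = 0.3940%
Population σ = √[Σ(r − r̄)² / 5] = √[5.2435 / 5] = √1.0487 = 1.0241%
VaR = −(r̄ − z·σ) = −(0.3940 − 2.326 × 1.0241) = −(-1.9881) = 1.9881%

1.99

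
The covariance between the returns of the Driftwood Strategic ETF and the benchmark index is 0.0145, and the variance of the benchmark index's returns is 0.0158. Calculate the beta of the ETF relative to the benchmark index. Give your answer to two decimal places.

β = Cov(Rp, Rm) / Var(Rm) = 0.0145 / 0.0158 = 0.9177

0.92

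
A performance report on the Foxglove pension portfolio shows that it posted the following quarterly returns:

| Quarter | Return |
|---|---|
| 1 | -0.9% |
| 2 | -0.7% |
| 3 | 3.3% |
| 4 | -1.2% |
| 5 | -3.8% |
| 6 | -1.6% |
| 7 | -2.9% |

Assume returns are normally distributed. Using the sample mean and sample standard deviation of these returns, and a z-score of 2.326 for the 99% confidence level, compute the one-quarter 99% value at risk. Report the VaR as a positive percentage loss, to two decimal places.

r̄ = (-0.9 − 0.7 + 3.3 − 1.2 − 3.8 − 1.6 − 2.9) / 7 = -7.80 / 7 = -1.1143%
Sample std dev = √[30.3486 / 6] = 2.2490%
VaR = −(r̄ − z·σ) = −(-1.1143 − 2.326 × 2.2490) = −(-6.3455) = 6.3455%

6.35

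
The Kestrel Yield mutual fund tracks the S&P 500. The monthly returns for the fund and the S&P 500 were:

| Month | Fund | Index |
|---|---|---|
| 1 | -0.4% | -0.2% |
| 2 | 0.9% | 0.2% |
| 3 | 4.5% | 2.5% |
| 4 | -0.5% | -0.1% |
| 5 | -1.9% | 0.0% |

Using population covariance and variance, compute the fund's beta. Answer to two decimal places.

r̄p = 0.5200%,  r̄m = 0.4800%
Cov = Σ(rp − r̄p)(rm − r̄m) / 5 = 2.0624
Var(rm) = Σ(rm − r̄m)² / 5 = 1.0376
β = Cov / Var = 2.0624 / 1.0376 = 1.9877

1.99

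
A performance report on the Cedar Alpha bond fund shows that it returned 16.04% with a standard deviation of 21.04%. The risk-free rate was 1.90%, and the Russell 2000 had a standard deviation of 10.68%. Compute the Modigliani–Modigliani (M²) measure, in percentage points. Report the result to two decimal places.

Sharpe = (Rp − Rf) / σp = (16.04% − 1.90%) / 21.04% = 0.6721
M² = Rf + Sharpe × σm = 1.90% + 0.6721 × 10.68% = 9.0780%

9.08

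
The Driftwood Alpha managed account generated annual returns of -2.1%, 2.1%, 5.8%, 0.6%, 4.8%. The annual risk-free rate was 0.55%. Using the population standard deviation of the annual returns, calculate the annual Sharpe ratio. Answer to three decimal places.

r̄ = (-2.1 + 2.1 + 5.8 + 0.6 + 4.8) / 5 = 11.20 / 5 = 2.2400%
Population std dev = √[40.7720 / 5] = 2.8556%
Sharpe = (r̄ − rf) / σ = (2.2400 − 0.55) / 2.8556 = 1.6900 / 2.8556 = 0.5918

0.592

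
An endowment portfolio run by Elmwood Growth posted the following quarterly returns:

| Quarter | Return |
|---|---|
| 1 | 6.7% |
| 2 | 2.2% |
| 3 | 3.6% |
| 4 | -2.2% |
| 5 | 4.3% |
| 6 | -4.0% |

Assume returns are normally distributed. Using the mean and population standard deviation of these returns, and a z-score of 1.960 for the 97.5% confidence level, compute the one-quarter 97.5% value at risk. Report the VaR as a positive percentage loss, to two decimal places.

r̄ = (6.7 + 2.2 + 3.6 − 2.2 + 4.3 − 4) / 6 = 10.60 / 6 = 1.7667%
Σ(r − r̄)² = (6.7 − 1.7667)² + (2.2 − 1.7667)² + (3.6 − 1.7667)² + … = 83.2933
population σ = √(83.2933 / 6) = √13.8822 = 3.7259%
VaR = −(r̄ − z·σ) = −(1.7667 − 1.960 × 3.7259) = −(-5.5361) = 5.5361%

5.54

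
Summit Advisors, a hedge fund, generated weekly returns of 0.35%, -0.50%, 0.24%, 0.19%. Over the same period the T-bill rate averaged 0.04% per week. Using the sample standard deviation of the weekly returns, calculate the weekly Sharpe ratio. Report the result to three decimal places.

0.078

r̄ = (0.35 − 0.5 + 0.24 + 0.19) / 4 = 0.280 / 4 = 0.0700%
Σ(r − r̄)² = 0.4466; sample σ = √(0.4466/3) = 0.3858%
Sharpe = (r̄ − rf) / σ = (0.0700 − 0.04) / 0.3858 = 0.0300 / 0.3858 = 0.0778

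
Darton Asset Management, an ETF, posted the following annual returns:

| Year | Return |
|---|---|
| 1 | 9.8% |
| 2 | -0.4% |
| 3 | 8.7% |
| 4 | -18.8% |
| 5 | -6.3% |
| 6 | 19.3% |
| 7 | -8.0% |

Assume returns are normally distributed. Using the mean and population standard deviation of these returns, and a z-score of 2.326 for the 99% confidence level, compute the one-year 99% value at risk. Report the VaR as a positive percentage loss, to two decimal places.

27.17

μ = (9.8 − 0.4 + 8.7 − 18.8 − 6.3 + 19.3 − 8) / 7 = 4.30 / 7 = 0.6143%
Σ(r − μ)² = (9.8 − 0.6143)² + (-0.4 − 0.6143)² + (8.7 − 0.6143)² + … = 998.8686
population σ = √(998.8686 / 7) = √142.6955 = 11.9455%
VaR = −(μ − z·σ) = −(0.6143 − 2.326 × 11.9455) = −(-27.1709) = 27.1709%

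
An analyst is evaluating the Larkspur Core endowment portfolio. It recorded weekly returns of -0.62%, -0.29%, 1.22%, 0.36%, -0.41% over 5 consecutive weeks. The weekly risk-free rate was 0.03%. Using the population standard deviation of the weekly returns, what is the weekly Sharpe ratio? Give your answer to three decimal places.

0.033

μ = (-0.62 − 0.29 + 1.22 + 0.36 − 0.41) / 5 = 0.0520%
Σ(r − μ)² = (-0.62 − 0.0520)² + (-0.29 − 0.0520)² + (1.22 − 0.0520)² + … = 2.2411
σ = √[2.2411 / 5] = 0.6695%
Sharpe = (μ − rf) / σ = (0.0520 − 0.03) / 0.6695 = 0.0220 / 0.6695 = 0.0329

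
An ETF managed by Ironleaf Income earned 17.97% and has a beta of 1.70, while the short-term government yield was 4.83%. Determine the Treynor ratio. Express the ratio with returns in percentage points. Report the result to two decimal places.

Treynor = (Rp − Rf) / β = (17.97% − 4.83%) / 1.70 = 13.14 / 1.70 = 7.7294

7.73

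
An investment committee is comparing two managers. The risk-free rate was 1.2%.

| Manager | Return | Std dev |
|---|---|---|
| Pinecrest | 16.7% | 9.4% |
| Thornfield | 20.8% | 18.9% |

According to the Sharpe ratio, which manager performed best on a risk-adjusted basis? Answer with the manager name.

Pinecrest

Pinecrest: Sharpe ratio = (16.7% − 1.2%) / 9.4% = 1.649
Thornfield: Sharpe ratio = (20.8% − 1.2%) / 18.9% = 1.037
Highest: Pinecrest (1.649).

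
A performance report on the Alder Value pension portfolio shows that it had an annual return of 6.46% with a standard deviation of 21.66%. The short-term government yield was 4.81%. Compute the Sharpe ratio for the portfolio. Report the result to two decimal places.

Sharpe = (Rp − Rf) / σp = (6.46% − 4.81%) / 21.66% = 1.65% / 21.66% = 0.0762

0.08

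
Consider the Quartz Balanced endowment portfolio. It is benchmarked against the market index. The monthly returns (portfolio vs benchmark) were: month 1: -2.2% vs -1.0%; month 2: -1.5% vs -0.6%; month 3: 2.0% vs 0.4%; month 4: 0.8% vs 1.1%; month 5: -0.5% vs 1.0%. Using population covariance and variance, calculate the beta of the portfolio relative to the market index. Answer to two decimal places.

1.27

r̄p = -0.2800%,  r̄m = 0.1800%
Cov = Σ(rp − r̄p)(rm − r̄m) / 5 = 0.9064
Var(rm) = Σ(rm − r̄m)² / 5 = 0.7136
β = Cov / Var = 0.9064 / 0.7136 = 1.2702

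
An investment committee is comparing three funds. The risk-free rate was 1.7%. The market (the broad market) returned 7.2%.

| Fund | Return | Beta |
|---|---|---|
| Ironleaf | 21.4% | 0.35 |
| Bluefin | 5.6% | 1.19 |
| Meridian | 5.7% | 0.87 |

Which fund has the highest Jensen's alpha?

Ironleaf

Ironleaf: α = 21.4% − [1.7% + 0.35 × (7.2% − 1.7%)] = 17.775
Bluefin: α = 5.6% − [1.7% + 1.19 × (7.2% − 1.7%)] = -2.645
Meridian: α = 5.7% − [1.7% + 0.87 × (7.2% − 1.7%)] = -0.785
Highest: Ironleaf (17.775).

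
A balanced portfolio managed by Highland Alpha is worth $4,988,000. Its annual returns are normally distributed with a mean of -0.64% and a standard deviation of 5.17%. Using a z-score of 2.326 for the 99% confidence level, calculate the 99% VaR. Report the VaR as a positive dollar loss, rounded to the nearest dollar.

Return at the 99% tail: μ − z·σ = -0.64% − 2.326 × 5.17% = -0.64 − 12.02542 = -12.66542%
VaR = −(-12.66542%) × $4,988,000 = 12.66542% × $4,988,000 = $631,751

$631,751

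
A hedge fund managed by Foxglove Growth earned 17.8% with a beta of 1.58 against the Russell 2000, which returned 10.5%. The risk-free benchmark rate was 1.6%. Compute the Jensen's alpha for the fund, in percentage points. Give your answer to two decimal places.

CAPM expected return = Rf + β(Rm − Rf) = 1.6% + 1.58 × (10.5% − 1.6%) = 1.6 + 1.58 × 8.90 = 15.6620%
Jensen's α = Rp − E[R] = 17.8% − 15.6620% = 2.1380

2.14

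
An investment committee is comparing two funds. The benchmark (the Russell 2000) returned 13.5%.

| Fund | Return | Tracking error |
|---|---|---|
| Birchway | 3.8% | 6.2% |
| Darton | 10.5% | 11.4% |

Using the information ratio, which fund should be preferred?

Birchway: IR = (3.8% − 13.5%) / 6.2% = -1.565
Darton: IR = (10.5% − 13.5%) / 11.4% = -0.263
Highest: Darton (-0.263).

Darton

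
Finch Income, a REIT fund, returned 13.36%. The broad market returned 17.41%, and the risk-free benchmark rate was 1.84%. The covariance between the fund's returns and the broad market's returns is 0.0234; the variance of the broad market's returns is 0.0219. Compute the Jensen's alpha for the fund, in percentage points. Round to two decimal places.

β = Cov / Var = 0.0234 / 0.0219 = 1.0685
E[R] = Rf + β(Rm − Rf) = 1.84% + 1.0685 × (17.41% − 1.84%) = 18.4765%
α = Rp − E[R] = 13.36% − 18.4765% = -5.1165

-5.12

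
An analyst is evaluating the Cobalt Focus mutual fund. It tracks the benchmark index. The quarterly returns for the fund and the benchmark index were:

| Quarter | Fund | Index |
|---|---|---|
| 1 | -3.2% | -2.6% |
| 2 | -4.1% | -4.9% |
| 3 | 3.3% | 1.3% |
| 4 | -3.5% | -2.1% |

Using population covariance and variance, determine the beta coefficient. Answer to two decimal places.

1.25

r̄p = -1.8750%,  r̄m = -2.0750%
Cov = Σ(rp − r̄p)(rm − r̄m) / 4 = 6.1219
Var(rm) = Σ(rm − r̄m)² / 4 = 4.9119
β = Cov / Var = 6.1219 / 4.9119 = 1.2463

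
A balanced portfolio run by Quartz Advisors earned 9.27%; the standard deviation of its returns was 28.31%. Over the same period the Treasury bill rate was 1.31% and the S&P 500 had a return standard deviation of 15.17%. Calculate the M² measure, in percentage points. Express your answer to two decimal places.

Sharpe = (Rp − Rf) / σp = (9.27% − 1.31%) / 28.31% = 0.2812
M² = Rf + Sharpe × σm = 1.31% + 0.2812 × 15.17% = 5.5758%

5.58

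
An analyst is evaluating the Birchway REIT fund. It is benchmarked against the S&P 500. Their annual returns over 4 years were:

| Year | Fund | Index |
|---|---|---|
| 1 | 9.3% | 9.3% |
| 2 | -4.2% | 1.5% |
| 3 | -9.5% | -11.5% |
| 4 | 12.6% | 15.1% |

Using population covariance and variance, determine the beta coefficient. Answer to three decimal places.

0.882

r̄p = 2.0500%,  r̄m = 3.6000%
Cov = Σ(rp − r̄p)(rm − r̄m) / 4 = 87.5450
Var(rm) = Σ(rm − r̄m)² / 4 = 99.2900
β = Cov / Var = 87.5450 / 99.2900 = 0.8817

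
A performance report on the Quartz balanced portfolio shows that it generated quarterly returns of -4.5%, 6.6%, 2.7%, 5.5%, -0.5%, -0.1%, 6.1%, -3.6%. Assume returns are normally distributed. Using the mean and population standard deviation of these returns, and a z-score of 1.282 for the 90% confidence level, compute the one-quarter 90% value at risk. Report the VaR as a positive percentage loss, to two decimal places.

3.71

r̄ = (-4.5 + 6.6 + 2.7 + 5.5 − 0.5 − 0.1 + 6.1 − 3.6) / 8 = 12.20 / 8 = 1.5250%
Σ(r − r̄)² = 133.1750; population σ = √(133.1750/8) = 4.0801%
VaR = −(r̄ − z·σ) = −(1.5250 − 1.282 × 4.0801) = −(-3.7057) = 3.7057%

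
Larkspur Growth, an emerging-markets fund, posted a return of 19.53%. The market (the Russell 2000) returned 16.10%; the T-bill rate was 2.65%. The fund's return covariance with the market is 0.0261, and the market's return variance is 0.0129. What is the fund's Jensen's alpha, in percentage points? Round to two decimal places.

-10.33

β = Cov / Var = 0.0261 / 0.0129 = 2.0233
E[R] = Rf + β(Rm − Rf) = 2.65% + 2.0233 × (16.10% − 2.65%) = 29.8634%
α = Rp − E[R] = 19.53% − 29.8634% = -10.3334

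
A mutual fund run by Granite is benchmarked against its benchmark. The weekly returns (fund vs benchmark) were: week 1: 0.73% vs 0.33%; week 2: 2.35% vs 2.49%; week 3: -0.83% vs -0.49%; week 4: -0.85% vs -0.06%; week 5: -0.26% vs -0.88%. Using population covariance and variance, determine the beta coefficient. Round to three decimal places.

0.931

r̄p = 0.2280%,  r̄m = 0.2780%
Cov = Σ(rp − r̄p)(rm − r̄m) / 5 = 1.2924
Var(rm) = Σ(rm − r̄m)² / 5 = 1.3881
β = Cov / Var = 1.2924 / 1.3881 = 0.9311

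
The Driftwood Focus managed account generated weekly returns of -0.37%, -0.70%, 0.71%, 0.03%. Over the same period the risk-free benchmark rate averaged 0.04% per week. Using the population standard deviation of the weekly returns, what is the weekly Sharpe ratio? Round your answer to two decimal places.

-0.23

r̄ = (-0.37 − 0.7 + 0.71 + 0.03) / 4 = -0.0825%
Population σ = √[Σ(r − r̄)² / 4] = √[1.1047 / 4] = √0.2762 = 0.5255%
Sharpe = (r̄ − rf) / σ = (-0.0825 − 0.04) / 0.5255 = -0.1225 / 0.5255 = -0.2331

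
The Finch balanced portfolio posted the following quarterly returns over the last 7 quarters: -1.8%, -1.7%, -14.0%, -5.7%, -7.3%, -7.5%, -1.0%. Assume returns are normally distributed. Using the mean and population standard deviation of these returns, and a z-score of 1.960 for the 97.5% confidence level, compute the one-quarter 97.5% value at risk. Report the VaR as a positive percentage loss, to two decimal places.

13.95

Mean return r̄ = -39.00 / 7 = -5.5714%
Σ(r − r̄)² = (-1.8 − (-5.5714))² + (-1.7 − (-5.5714))² + (-14 − (-5.5714))² + … = 127.8743
σ = √[127.8743 / 7] = 4.2741%
VaR = −(r̄ − z·σ) = −(-5.5714 − 1.960 × 4.2741) = −(-13.9486) = 13.9486%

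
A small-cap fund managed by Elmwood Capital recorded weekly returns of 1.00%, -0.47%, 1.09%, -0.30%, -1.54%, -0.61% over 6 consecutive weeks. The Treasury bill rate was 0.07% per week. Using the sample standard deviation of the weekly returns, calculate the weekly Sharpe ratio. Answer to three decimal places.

Mean return r̄ = -0.830 / 6 = -0.1383%
Σ(r − r̄)² = (1 − (-0.1383))² + (-0.47 − (-0.1383))² + (1.09 − (-0.1383))² + … = 5.1279
sample σ = √(5.1279 / 5) = √1.0256 = 1.0127%
Sharpe = (r̄ − rf) / σ = (-0.1383 − 0.07) / 1.0127 = -0.2083 / 1.0127 = -0.2057

-0.206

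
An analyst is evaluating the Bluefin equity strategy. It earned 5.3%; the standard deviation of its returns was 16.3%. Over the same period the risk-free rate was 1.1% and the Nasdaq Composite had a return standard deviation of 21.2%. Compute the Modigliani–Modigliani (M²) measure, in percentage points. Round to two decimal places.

Sharpe = (Rp − Rf) / σp = (5.3% − 1.1%) / 16.3% = 0.2577
M² = Rf + Sharpe × σm = 1.1% + 0.2577 × 21.2% = 6.5632%

6.56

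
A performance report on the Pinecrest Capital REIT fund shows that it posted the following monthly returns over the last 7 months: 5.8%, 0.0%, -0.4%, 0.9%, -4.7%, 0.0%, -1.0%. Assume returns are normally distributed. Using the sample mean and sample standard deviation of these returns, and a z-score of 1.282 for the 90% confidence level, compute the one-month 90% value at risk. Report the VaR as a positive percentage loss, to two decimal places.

r̄ = (5.8 + 0 − 0.4 + 0.9 − 4.7 + 0 − 1) / 7 = 0.0857%
Sample std dev = √[57.6486 / 6] = 3.0997%
VaR = −(r̄ − z·σ) = −(0.0857 − 1.282 × 3.0997) = −(-3.8881) = 3.8881%

3.89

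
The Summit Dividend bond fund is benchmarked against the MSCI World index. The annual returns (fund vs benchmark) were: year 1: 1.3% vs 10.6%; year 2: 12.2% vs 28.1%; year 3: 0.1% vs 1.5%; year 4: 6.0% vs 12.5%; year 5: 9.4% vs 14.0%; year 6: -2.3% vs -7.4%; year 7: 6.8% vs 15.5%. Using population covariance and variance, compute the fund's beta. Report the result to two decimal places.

r̄p = 4.7857%,  r̄m = 10.6857%
Cov = Σ(rp − r̄p)(rm − r̄m) / 7 = 46.8284
Var(rm) = Σ(rm − r̄m)² / 7 = 107.4555
β = Cov / Var = 46.8284 / 107.4555 = 0.4358

0.44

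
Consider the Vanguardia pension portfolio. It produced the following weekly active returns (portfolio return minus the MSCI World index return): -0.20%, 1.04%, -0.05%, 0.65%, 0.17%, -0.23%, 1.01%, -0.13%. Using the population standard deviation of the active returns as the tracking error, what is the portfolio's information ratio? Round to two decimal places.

0.56

μ = (-0.2 + 1.04 − 0.05 + 0.65 + 0.17 − 0.23 + 1.01 − 0.13) / 8 = 0.2825%
Population σ = √[Σ(r − μ)² / 8] = √[2.0270 / 8] = √0.2534 = 0.5034%
IR = μ / tracking error = 0.2825 / 0.5034 = 0.5612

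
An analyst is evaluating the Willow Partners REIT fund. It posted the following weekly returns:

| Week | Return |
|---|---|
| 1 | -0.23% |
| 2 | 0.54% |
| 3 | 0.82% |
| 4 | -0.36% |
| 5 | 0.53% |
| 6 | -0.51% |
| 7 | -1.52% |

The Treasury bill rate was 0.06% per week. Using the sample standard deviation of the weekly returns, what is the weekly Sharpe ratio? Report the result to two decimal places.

μ = (-0.23 + 0.54 + 0.82 − 0.36 + 0.53 − 0.51 − 1.52) / 7 = -0.730 / 7 = -0.1043%
Σ(r − μ)² = 3.9218; sample σ = √(3.9218/6) = 0.8085%
Sharpe = (μ − rf) / σ = (-0.1043 − 0.06) / 0.8085 = -0.1643 / 0.8085 = -0.2032

-0.20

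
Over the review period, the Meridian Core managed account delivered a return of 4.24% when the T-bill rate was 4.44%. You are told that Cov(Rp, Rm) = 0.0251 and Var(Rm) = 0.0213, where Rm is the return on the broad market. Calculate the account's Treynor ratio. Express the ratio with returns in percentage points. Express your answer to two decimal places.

β = Cov / Var = 0.0251 / 0.0213 = 1.1784
Treynor = (Rp − Rf) / β = (4.24% − 4.44%) / 1.1784 = -0.20 / 1.1784 = -0.1697

-0.17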